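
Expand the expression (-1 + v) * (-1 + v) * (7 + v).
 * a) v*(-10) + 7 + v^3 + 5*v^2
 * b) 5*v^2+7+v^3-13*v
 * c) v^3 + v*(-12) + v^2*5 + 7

Expanding (-1 + v) * (-1 + v) * (7 + v):
= 5*v^2+7+v^3-13*v
b) 5*v^2+7+v^3-13*v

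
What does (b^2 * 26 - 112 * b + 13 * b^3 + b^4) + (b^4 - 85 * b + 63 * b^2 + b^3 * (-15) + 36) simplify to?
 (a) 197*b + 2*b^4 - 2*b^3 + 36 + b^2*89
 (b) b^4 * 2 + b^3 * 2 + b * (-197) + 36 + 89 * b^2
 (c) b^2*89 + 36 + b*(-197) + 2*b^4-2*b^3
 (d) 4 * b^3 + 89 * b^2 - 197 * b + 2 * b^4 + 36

Adding the polynomials and combining like terms:
(b^2*26 - 112*b + 13*b^3 + b^4) + (b^4 - 85*b + 63*b^2 + b^3*(-15) + 36)
= b^2*89 + 36 + b*(-197) + 2*b^4-2*b^3
c) b^2*89 + 36 + b*(-197) + 2*b^4-2*b^3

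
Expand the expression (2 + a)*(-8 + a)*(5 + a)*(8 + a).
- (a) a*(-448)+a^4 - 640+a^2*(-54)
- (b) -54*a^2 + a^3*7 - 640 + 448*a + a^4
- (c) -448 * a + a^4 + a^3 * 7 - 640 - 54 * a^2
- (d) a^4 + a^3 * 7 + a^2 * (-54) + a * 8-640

Expanding (2 + a)*(-8 + a)*(5 + a)*(8 + a):
= -448 * a + a^4 + a^3 * 7 - 640 - 54 * a^2
c) -448 * a + a^4 + a^3 * 7 - 640 - 54 * a^2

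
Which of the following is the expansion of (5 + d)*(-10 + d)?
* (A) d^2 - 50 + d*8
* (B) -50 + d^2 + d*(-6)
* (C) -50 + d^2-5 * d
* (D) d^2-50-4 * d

Expanding (5 + d)*(-10 + d):
= -50 + d^2-5 * d
C) -50 + d^2-5 * d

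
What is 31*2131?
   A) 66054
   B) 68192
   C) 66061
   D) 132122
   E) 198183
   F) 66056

31 * 2131 = 66061
C) 66061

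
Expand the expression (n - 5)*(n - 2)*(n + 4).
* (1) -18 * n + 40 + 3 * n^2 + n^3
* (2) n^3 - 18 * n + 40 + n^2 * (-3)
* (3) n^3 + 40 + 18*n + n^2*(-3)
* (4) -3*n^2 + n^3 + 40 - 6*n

Expanding (n - 5)*(n - 2)*(n + 4):
= n^3 - 18 * n + 40 + n^2 * (-3)
2) n^3 - 18 * n + 40 + n^2 * (-3)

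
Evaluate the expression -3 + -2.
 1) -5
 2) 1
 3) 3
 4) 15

-3 + -2 = -5
1) -5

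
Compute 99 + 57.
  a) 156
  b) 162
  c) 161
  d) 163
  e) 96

99 + 57 = 156
a) 156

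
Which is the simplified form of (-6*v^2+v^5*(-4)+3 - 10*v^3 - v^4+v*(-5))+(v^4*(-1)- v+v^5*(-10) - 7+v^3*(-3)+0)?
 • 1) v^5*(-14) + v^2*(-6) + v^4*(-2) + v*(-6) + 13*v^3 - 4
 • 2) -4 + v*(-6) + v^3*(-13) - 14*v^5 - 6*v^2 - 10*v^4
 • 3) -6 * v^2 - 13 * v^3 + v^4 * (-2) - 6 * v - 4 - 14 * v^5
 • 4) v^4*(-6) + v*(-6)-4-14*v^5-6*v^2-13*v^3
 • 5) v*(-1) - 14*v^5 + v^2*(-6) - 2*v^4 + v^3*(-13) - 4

Adding the polynomials and combining like terms:
(-6*v^2 + v^5*(-4) + 3 - 10*v^3 - v^4 + v*(-5)) + (v^4*(-1) - v + v^5*(-10) - 7 + v^3*(-3) + 0)
= -6 * v^2 - 13 * v^3 + v^4 * (-2) - 6 * v - 4 - 14 * v^5
3) -6 * v^2 - 13 * v^3 + v^4 * (-2) - 6 * v - 4 - 14 * v^5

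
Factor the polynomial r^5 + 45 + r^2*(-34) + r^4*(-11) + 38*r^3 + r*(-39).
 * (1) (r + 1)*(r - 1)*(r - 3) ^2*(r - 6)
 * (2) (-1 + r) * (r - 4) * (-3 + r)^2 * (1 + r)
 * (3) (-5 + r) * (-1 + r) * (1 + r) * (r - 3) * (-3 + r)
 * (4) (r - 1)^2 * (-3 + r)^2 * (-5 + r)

We need to factor r^5 + 45 + r^2*(-34) + r^4*(-11) + 38*r^3 + r*(-39).
The factored form is (-5 + r) * (-1 + r) * (1 + r) * (r - 3) * (-3 + r).
3) (-5 + r) * (-1 + r) * (1 + r) * (r - 3) * (-3 + r)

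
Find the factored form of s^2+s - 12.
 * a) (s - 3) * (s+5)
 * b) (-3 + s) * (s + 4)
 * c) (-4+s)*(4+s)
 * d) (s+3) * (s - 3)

We need to factor s^2+s - 12.
The factored form is (-3 + s) * (s + 4).
b) (-3 + s) * (s + 4)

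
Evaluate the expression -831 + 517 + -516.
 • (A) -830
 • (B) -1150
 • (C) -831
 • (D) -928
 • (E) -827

First: -831 + 517 = -314
Then: -314 + -516 = -830
A) -830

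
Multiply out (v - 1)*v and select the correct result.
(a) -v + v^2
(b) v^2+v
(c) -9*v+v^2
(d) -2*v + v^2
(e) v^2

Expanding (v - 1)*v:
= -v + v^2
a) -v + v^2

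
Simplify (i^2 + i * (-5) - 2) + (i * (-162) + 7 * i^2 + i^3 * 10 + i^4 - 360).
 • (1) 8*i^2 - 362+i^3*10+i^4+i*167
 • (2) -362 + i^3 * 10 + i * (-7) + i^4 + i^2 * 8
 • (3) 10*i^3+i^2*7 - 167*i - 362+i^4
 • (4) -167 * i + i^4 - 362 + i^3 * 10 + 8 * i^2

Adding the polynomials and combining like terms:
(i^2 + i*(-5) - 2) + (i*(-162) + 7*i^2 + i^3*10 + i^4 - 360)
= -167 * i + i^4 - 362 + i^3 * 10 + 8 * i^2
4) -167 * i + i^4 - 362 + i^3 * 10 + 8 * i^2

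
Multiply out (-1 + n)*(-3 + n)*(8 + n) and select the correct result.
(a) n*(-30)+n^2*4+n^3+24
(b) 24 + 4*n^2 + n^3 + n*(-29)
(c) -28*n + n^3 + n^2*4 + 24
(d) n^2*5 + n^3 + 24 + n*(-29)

Expanding (-1 + n)*(-3 + n)*(8 + n):
= 24 + 4*n^2 + n^3 + n*(-29)
b) 24 + 4*n^2 + n^3 + n*(-29)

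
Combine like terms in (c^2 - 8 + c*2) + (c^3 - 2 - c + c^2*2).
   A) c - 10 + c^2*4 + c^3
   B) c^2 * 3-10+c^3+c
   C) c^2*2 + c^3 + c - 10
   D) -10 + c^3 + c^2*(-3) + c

Adding the polynomials and combining like terms:
(c^2 - 8 + c*2) + (c^3 - 2 - c + c^2*2)
= c^2 * 3-10+c^3+c
B) c^2 * 3-10+c^3+c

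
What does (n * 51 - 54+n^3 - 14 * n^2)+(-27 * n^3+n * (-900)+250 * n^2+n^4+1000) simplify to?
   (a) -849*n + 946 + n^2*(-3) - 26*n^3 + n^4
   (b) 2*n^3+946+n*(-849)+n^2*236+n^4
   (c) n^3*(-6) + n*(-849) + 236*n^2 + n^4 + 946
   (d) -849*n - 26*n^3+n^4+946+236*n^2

Adding the polynomials and combining like terms:
(n*51 - 54 + n^3 - 14*n^2) + (-27*n^3 + n*(-900) + 250*n^2 + n^4 + 1000)
= -849*n - 26*n^3+n^4+946+236*n^2
d) -849*n - 26*n^3+n^4+946+236*n^2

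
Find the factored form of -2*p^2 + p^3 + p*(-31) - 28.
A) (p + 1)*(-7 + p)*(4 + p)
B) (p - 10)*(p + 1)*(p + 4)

We need to factor -2*p^2 + p^3 + p*(-31) - 28.
The factored form is (p + 1)*(-7 + p)*(4 + p).
A) (p + 1)*(-7 + p)*(4 + p)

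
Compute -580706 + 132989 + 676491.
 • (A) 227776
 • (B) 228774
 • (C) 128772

First: -580706 + 132989 = -447717
Then: -447717 + 676491 = 228774
B) 228774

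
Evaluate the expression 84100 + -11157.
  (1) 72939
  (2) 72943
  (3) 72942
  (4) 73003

84100 + -11157 = 72943
2) 72943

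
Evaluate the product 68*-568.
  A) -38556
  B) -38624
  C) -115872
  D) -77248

68 * -568 = -38624
B) -38624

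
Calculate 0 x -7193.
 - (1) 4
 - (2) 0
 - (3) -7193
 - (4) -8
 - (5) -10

0 * -7193 = 0
2) 0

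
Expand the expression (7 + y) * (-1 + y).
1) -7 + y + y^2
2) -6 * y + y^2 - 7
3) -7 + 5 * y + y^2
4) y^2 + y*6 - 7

Expanding (7 + y) * (-1 + y):
= y^2 + y*6 - 7
4) y^2 + y*6 - 7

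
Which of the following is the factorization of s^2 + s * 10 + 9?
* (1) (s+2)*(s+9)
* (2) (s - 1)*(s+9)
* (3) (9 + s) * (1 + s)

We need to factor s^2 + s * 10 + 9.
The factored form is (9 + s) * (1 + s).
3) (9 + s) * (1 + s)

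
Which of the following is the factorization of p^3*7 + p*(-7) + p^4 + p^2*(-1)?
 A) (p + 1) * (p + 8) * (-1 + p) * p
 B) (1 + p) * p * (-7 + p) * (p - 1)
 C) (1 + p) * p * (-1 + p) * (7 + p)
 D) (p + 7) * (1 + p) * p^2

We need to factor p^3*7 + p*(-7) + p^4 + p^2*(-1).
The factored form is (1 + p) * p * (-1 + p) * (7 + p).
C) (1 + p) * p * (-1 + p) * (7 + p)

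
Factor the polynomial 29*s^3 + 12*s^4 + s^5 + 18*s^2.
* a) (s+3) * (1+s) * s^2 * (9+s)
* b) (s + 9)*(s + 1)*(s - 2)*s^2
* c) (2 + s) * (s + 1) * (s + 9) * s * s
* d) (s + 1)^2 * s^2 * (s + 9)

We need to factor 29*s^3 + 12*s^4 + s^5 + 18*s^2.
The factored form is (2 + s) * (s + 1) * (s + 9) * s * s.
c) (2 + s) * (s + 1) * (s + 9) * s * s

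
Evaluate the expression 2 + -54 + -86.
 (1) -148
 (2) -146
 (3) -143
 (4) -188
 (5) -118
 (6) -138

First: 2 + -54 = -52
Then: -52 + -86 = -138
6) -138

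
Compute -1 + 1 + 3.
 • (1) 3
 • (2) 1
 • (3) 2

First: -1 + 1 = 0
Then: 0 + 3 = 3
1) 3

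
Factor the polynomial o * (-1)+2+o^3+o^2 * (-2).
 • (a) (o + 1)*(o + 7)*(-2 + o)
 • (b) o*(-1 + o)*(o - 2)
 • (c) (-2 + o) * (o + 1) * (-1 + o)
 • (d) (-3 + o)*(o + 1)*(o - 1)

We need to factor o * (-1)+2+o^3+o^2 * (-2).
The factored form is (-2 + o) * (o + 1) * (-1 + o).
c) (-2 + o) * (o + 1) * (-1 + o)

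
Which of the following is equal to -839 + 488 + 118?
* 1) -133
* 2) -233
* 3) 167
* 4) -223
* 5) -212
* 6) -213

First: -839 + 488 = -351
Then: -351 + 118 = -233
2) -233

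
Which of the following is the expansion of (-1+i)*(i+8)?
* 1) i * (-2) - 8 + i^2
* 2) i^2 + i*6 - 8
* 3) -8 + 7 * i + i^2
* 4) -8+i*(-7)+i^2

Expanding (-1+i)*(i+8):
= -8 + 7 * i + i^2
3) -8 + 7 * i + i^2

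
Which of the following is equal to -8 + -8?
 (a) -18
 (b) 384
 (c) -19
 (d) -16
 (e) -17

-8 + -8 = -16
d) -16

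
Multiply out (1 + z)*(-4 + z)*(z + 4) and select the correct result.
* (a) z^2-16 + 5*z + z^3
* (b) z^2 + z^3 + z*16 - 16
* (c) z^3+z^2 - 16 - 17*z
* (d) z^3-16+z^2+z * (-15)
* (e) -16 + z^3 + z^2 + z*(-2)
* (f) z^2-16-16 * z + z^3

Expanding (1 + z)*(-4 + z)*(z + 4):
= z^2-16-16 * z + z^3
f) z^2-16-16 * z + z^3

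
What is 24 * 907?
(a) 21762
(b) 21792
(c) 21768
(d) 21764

24 * 907 = 21768
c) 21768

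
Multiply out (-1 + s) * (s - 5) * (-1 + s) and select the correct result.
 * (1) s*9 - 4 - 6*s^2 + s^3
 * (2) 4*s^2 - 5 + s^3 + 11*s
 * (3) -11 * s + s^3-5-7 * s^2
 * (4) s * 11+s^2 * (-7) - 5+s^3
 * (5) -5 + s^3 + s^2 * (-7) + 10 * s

Expanding (-1 + s) * (s - 5) * (-1 + s):
= s * 11+s^2 * (-7) - 5+s^3
4) s * 11+s^2 * (-7) - 5+s^3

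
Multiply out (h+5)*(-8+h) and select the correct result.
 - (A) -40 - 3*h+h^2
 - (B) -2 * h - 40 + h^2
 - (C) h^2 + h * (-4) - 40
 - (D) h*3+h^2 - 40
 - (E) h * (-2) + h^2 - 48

Expanding (h+5)*(-8+h):
= -40 - 3*h+h^2
A) -40 - 3*h+h^2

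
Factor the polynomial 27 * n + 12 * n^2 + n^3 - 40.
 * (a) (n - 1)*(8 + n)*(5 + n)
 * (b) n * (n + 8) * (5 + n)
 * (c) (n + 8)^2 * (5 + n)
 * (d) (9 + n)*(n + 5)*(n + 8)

We need to factor 27 * n + 12 * n^2 + n^3 - 40.
The factored form is (n - 1)*(8 + n)*(5 + n).
a) (n - 1)*(8 + n)*(5 + n)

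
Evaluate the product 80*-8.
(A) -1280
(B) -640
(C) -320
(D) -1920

80 * -8 = -640
B) -640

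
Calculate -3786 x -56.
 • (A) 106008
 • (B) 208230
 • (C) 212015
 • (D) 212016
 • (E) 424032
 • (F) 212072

-3786 * -56 = 212016
D) 212016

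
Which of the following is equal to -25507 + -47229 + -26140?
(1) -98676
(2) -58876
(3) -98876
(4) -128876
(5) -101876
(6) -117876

First: -25507 + -47229 = -72736
Then: -72736 + -26140 = -98876
3) -98876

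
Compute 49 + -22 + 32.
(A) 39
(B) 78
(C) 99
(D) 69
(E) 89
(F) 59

First: 49 + -22 = 27
Then: 27 + 32 = 59
F) 59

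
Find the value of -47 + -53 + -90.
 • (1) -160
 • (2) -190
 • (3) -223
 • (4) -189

First: -47 + -53 = -100
Then: -100 + -90 = -190
2) -190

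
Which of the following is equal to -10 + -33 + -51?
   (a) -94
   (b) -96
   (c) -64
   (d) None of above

First: -10 + -33 = -43
Then: -43 + -51 = -94
a) -94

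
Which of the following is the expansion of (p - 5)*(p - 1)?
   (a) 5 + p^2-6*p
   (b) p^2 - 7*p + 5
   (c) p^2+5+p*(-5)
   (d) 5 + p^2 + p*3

Expanding (p - 5)*(p - 1):
= 5 + p^2-6*p
a) 5 + p^2-6*p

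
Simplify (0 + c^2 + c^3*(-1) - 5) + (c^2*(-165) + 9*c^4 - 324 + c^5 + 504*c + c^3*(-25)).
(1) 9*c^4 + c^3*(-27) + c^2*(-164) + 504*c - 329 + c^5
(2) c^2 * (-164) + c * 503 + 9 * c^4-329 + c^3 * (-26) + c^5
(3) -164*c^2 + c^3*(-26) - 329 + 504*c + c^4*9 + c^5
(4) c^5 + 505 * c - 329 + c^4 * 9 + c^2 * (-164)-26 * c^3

Adding the polynomials and combining like terms:
(0 + c^2 + c^3*(-1) - 5) + (c^2*(-165) + 9*c^4 - 324 + c^5 + 504*c + c^3*(-25))
= -164*c^2 + c^3*(-26) - 329 + 504*c + c^4*9 + c^5
3) -164*c^2 + c^3*(-26) - 329 + 504*c + c^4*9 + c^5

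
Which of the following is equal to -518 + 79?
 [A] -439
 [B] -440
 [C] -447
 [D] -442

-518 + 79 = -439
A) -439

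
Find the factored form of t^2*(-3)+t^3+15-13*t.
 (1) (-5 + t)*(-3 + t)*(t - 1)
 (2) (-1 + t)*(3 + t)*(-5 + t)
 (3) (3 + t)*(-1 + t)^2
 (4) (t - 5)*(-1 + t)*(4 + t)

We need to factor t^2*(-3)+t^3+15-13*t.
The factored form is (-1 + t)*(3 + t)*(-5 + t).
2) (-1 + t)*(3 + t)*(-5 + t)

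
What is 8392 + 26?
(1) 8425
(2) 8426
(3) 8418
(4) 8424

8392 + 26 = 8418
3) 8418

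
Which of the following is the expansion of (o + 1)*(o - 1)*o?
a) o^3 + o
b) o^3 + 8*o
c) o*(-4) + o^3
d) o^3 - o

Expanding (o + 1)*(o - 1)*o:
= o^3 - o
d) o^3 - o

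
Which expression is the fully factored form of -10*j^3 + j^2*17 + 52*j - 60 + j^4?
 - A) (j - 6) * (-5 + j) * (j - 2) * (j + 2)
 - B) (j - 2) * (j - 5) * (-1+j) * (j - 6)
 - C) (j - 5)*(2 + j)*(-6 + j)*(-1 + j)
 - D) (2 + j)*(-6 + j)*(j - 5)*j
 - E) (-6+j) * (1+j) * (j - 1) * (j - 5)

We need to factor -10*j^3 + j^2*17 + 52*j - 60 + j^4.
The factored form is (j - 5)*(2 + j)*(-6 + j)*(-1 + j).
C) (j - 5)*(2 + j)*(-6 + j)*(-1 + j)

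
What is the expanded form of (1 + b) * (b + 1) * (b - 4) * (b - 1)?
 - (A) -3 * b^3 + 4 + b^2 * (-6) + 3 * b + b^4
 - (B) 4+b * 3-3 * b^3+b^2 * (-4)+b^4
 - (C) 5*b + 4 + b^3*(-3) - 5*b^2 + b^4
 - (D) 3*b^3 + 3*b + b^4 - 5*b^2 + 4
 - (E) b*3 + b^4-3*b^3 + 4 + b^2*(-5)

Expanding (1 + b) * (b + 1) * (b - 4) * (b - 1):
= b*3 + b^4-3*b^3 + 4 + b^2*(-5)
E) b*3 + b^4-3*b^3 + 4 + b^2*(-5)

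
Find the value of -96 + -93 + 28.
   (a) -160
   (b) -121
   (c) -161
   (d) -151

First: -96 + -93 = -189
Then: -189 + 28 = -161
c) -161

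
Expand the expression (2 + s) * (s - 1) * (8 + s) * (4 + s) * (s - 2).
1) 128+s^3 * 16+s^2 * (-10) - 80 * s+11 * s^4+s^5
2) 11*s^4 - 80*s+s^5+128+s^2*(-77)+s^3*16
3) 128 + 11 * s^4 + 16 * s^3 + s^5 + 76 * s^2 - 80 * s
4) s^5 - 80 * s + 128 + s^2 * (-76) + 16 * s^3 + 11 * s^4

Expanding (2 + s) * (s - 1) * (8 + s) * (4 + s) * (s - 2):
= s^5 - 80 * s + 128 + s^2 * (-76) + 16 * s^3 + 11 * s^4
4) s^5 - 80 * s + 128 + s^2 * (-76) + 16 * s^3 + 11 * s^4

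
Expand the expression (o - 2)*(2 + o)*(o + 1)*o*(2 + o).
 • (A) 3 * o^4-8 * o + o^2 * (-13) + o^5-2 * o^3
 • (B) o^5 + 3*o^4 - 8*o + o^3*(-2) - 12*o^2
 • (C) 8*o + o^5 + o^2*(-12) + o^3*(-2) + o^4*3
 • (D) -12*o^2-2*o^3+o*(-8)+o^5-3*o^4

Expanding (o - 2)*(2 + o)*(o + 1)*o*(2 + o):
= o^5 + 3*o^4 - 8*o + o^3*(-2) - 12*o^2
B) o^5 + 3*o^4 - 8*o + o^3*(-2) - 12*o^2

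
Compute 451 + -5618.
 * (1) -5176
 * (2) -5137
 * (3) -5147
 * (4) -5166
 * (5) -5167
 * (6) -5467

451 + -5618 = -5167
5) -5167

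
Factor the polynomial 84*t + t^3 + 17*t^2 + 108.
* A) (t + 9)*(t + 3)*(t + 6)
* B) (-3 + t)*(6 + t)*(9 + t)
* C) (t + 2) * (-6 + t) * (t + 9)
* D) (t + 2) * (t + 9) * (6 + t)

We need to factor 84*t + t^3 + 17*t^2 + 108.
The factored form is (t + 2) * (t + 9) * (6 + t).
D) (t + 2) * (t + 9) * (6 + t)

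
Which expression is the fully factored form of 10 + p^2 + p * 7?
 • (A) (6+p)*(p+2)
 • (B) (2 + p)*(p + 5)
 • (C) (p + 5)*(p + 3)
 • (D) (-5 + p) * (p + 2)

We need to factor 10 + p^2 + p * 7.
The factored form is (2 + p)*(p + 5).
B) (2 + p)*(p + 5)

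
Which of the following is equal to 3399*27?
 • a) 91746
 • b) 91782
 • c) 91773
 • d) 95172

3399 * 27 = 91773
c) 91773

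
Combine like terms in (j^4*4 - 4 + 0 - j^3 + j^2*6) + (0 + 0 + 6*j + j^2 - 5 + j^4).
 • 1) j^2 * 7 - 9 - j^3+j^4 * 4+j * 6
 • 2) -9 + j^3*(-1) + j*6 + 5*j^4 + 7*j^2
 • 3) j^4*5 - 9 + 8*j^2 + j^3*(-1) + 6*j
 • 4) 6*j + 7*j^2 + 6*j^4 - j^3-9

Adding the polynomials and combining like terms:
(j^4*4 - 4 + 0 - j^3 + j^2*6) + (0 + 0 + 6*j + j^2 - 5 + j^4)
= -9 + j^3*(-1) + j*6 + 5*j^4 + 7*j^2
2) -9 + j^3*(-1) + j*6 + 5*j^4 + 7*j^2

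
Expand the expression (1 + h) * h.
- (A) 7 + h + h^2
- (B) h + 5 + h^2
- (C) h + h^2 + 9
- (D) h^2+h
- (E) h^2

Expanding (1 + h) * h:
= h^2+h
D) h^2+h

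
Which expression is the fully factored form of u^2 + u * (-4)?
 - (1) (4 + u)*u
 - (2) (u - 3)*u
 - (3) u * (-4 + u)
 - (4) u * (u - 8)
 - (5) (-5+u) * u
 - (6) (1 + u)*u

We need to factor u^2 + u * (-4).
The factored form is u * (-4 + u).
3) u * (-4 + u)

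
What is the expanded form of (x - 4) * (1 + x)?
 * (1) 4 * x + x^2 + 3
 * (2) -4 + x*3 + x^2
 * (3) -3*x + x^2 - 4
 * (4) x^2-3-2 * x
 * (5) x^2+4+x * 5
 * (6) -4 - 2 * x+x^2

Expanding (x - 4) * (1 + x):
= -3*x + x^2 - 4
3) -3*x + x^2 - 4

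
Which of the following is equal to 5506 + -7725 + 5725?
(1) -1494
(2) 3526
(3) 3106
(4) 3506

First: 5506 + -7725 = -2219
Then: -2219 + 5725 = 3506
4) 3506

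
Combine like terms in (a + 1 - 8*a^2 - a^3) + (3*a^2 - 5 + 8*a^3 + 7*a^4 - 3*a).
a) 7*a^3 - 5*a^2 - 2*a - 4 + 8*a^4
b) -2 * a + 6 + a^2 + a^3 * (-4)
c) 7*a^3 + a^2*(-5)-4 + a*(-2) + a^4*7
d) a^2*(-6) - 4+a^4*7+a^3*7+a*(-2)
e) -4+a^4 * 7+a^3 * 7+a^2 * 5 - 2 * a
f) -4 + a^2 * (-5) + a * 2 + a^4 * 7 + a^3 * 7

Adding the polynomials and combining like terms:
(a + 1 - 8*a^2 - a^3) + (3*a^2 - 5 + 8*a^3 + 7*a^4 - 3*a)
= 7*a^3 + a^2*(-5)-4 + a*(-2) + a^4*7
c) 7*a^3 + a^2*(-5)-4 + a*(-2) + a^4*7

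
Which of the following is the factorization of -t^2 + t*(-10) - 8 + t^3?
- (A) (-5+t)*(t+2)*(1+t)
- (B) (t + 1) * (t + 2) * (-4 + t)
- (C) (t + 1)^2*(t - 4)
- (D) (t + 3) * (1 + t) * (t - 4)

We need to factor -t^2 + t*(-10) - 8 + t^3.
The factored form is (t + 1) * (t + 2) * (-4 + t).
B) (t + 1) * (t + 2) * (-4 + t)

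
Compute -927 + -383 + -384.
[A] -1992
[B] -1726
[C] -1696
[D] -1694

First: -927 + -383 = -1310
Then: -1310 + -384 = -1694
D) -1694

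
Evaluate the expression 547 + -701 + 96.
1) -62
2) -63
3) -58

First: 547 + -701 = -154
Then: -154 + 96 = -58
3) -58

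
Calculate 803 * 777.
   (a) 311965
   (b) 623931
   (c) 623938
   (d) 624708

803 * 777 = 623931
b) 623931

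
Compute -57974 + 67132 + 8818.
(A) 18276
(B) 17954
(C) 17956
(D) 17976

First: -57974 + 67132 = 9158
Then: 9158 + 8818 = 17976
D) 17976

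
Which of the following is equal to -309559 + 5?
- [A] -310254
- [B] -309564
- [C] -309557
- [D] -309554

-309559 + 5 = -309554
D) -309554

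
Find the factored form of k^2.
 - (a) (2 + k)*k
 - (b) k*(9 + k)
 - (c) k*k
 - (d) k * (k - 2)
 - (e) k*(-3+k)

We need to factor k^2.
The factored form is k*k.
c) k*k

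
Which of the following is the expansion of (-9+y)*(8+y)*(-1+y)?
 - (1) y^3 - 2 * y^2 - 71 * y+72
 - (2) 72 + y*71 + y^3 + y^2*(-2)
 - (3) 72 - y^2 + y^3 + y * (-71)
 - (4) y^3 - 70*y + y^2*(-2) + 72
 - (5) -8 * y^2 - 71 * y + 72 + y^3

Expanding (-9+y)*(8+y)*(-1+y):
= y^3 - 2 * y^2 - 71 * y+72
1) y^3 - 2 * y^2 - 71 * y+72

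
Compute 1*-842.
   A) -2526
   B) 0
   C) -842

1 * -842 = -842
C) -842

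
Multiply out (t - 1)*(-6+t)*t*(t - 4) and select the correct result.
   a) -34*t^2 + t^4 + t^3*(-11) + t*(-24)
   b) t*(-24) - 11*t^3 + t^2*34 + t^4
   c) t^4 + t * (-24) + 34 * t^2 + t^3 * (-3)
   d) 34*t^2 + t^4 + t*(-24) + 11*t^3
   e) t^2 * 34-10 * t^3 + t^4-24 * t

Expanding (t - 1)*(-6+t)*t*(t - 4):
= t*(-24) - 11*t^3 + t^2*34 + t^4
b) t*(-24) - 11*t^3 + t^2*34 + t^4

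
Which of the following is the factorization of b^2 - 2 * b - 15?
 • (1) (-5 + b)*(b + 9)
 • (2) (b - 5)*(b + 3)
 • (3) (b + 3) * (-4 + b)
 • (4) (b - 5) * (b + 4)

We need to factor b^2 - 2 * b - 15.
The factored form is (b - 5)*(b + 3).
2) (b - 5)*(b + 3)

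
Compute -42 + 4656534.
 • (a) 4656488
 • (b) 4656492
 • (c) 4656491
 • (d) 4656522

-42 + 4656534 = 4656492
b) 4656492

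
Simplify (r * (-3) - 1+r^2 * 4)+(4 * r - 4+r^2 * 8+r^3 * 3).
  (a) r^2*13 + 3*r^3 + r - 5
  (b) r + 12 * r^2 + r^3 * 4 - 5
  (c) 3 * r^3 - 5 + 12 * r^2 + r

Adding the polynomials and combining like terms:
(r*(-3) - 1 + r^2*4) + (4*r - 4 + r^2*8 + r^3*3)
= 3 * r^3 - 5 + 12 * r^2 + r
c) 3 * r^3 - 5 + 12 * r^2 + r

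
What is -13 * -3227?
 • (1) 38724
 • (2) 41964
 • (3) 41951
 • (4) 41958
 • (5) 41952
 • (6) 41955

-13 * -3227 = 41951
3) 41951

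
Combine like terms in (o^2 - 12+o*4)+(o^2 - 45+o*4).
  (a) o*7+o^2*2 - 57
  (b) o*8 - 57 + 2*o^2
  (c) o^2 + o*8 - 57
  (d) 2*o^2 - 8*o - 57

Adding the polynomials and combining like terms:
(o^2 - 12 + o*4) + (o^2 - 45 + o*4)
= o*8 - 57 + 2*o^2
b) o*8 - 57 + 2*o^2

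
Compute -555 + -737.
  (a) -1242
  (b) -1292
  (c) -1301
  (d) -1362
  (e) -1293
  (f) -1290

-555 + -737 = -1292
b) -1292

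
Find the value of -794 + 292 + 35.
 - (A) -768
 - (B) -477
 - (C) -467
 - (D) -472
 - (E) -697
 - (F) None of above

First: -794 + 292 = -502
Then: -502 + 35 = -467
C) -467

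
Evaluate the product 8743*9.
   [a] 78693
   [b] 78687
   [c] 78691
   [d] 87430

8743 * 9 = 78687
b) 78687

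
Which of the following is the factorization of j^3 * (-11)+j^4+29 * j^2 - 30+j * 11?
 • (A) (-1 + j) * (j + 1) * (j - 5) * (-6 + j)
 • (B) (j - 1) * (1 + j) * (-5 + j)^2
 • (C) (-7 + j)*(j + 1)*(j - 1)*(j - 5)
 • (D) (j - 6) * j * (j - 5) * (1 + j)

We need to factor j^3 * (-11)+j^4+29 * j^2 - 30+j * 11.
The factored form is (-1 + j) * (j + 1) * (j - 5) * (-6 + j).
A) (-1 + j) * (j + 1) * (j - 5) * (-6 + j)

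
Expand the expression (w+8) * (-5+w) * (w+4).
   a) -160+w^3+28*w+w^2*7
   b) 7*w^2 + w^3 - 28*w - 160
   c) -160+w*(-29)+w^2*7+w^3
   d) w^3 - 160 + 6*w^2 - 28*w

Expanding (w+8) * (-5+w) * (w+4):
= 7*w^2 + w^3 - 28*w - 160
b) 7*w^2 + w^3 - 28*w - 160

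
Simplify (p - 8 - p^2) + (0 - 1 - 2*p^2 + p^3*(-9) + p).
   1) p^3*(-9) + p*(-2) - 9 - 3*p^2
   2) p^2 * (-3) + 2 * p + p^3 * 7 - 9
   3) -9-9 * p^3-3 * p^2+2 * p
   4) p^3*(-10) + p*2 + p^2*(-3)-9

Adding the polynomials and combining like terms:
(p - 8 - p^2) + (0 - 1 - 2*p^2 + p^3*(-9) + p)
= -9-9 * p^3-3 * p^2+2 * p
3) -9-9 * p^3-3 * p^2+2 * p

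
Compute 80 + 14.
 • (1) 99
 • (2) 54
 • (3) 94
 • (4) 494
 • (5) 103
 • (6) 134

80 + 14 = 94
3) 94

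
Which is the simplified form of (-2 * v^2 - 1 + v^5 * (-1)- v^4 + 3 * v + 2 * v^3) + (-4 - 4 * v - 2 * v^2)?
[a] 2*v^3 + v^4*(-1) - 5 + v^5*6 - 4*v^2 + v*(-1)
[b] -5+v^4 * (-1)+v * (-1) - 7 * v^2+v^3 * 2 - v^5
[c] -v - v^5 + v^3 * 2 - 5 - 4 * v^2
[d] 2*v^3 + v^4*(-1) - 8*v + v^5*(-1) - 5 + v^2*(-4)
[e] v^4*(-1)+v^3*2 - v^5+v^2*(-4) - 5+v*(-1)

Adding the polynomials and combining like terms:
(-2*v^2 - 1 + v^5*(-1) - v^4 + 3*v + 2*v^3) + (-4 - 4*v - 2*v^2)
= v^4*(-1)+v^3*2 - v^5+v^2*(-4) - 5+v*(-1)
e) v^4*(-1)+v^3*2 - v^5+v^2*(-4) - 5+v*(-1)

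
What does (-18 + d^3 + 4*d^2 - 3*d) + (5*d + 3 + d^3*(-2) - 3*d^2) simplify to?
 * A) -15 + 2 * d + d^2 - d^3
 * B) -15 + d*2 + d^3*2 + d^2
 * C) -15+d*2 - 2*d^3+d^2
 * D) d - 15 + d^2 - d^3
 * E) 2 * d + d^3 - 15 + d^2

Adding the polynomials and combining like terms:
(-18 + d^3 + 4*d^2 - 3*d) + (5*d + 3 + d^3*(-2) - 3*d^2)
= -15 + 2 * d + d^2 - d^3
A) -15 + 2 * d + d^2 - d^3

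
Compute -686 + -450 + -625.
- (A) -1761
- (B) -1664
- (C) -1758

First: -686 + -450 = -1136
Then: -1136 + -625 = -1761
A) -1761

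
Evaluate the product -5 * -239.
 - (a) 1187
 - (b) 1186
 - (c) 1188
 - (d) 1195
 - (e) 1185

-5 * -239 = 1195
d) 1195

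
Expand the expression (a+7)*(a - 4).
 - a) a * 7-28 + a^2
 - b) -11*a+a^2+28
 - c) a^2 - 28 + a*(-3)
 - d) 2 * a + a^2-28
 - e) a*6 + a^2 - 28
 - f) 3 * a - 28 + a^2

Expanding (a+7)*(a - 4):
= 3 * a - 28 + a^2
f) 3 * a - 28 + a^2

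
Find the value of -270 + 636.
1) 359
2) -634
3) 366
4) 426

-270 + 636 = 366
3) 366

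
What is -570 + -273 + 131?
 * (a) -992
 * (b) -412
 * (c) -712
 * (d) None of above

First: -570 + -273 = -843
Then: -843 + 131 = -712
c) -712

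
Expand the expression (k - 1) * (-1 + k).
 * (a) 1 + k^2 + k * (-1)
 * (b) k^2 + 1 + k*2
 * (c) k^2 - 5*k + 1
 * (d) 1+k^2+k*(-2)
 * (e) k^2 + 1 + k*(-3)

Expanding (k - 1) * (-1 + k):
= 1+k^2+k*(-2)
d) 1+k^2+k*(-2)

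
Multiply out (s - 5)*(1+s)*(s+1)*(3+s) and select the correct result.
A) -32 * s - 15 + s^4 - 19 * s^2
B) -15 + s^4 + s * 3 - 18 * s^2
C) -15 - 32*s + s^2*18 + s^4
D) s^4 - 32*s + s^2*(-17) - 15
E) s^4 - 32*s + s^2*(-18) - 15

Expanding (s - 5)*(1+s)*(s+1)*(3+s):
= s^4 - 32*s + s^2*(-18) - 15
E) s^4 - 32*s + s^2*(-18) - 15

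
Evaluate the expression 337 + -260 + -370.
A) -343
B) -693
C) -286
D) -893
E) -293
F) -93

First: 337 + -260 = 77
Then: 77 + -370 = -293
E) -293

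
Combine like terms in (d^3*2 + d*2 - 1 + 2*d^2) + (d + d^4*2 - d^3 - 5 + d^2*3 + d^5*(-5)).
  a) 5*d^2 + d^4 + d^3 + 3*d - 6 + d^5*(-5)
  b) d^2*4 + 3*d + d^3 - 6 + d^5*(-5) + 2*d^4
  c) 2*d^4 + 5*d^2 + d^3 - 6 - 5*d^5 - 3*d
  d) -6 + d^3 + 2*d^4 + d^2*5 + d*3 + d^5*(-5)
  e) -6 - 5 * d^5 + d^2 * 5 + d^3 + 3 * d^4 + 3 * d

Adding the polynomials and combining like terms:
(d^3*2 + d*2 - 1 + 2*d^2) + (d + d^4*2 - d^3 - 5 + d^2*3 + d^5*(-5))
= -6 + d^3 + 2*d^4 + d^2*5 + d*3 + d^5*(-5)
d) -6 + d^3 + 2*d^4 + d^2*5 + d*3 + d^5*(-5)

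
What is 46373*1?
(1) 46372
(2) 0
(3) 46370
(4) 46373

46373 * 1 = 46373
4) 46373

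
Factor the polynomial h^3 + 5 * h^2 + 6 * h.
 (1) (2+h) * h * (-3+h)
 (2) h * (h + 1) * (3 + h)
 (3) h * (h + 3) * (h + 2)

We need to factor h^3 + 5 * h^2 + 6 * h.
The factored form is h * (h + 3) * (h + 2).
3) h * (h + 3) * (h + 2)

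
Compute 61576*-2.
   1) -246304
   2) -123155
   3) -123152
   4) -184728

61576 * -2 = -123152
3) -123152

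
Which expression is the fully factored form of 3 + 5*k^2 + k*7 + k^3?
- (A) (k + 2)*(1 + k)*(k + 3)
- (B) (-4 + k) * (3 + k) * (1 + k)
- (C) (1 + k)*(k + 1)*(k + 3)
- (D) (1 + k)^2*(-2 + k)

We need to factor 3 + 5*k^2 + k*7 + k^3.
The factored form is (1 + k)*(k + 1)*(k + 3).
C) (1 + k)*(k + 1)*(k + 3)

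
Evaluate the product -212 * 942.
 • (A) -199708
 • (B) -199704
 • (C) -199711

-212 * 942 = -199704
B) -199704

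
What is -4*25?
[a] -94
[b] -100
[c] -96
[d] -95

-4 * 25 = -100
b) -100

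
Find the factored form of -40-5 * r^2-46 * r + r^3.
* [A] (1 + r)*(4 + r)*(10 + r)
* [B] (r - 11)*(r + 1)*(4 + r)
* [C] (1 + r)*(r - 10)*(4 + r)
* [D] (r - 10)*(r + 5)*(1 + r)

We need to factor -40-5 * r^2-46 * r + r^3.
The factored form is (1 + r)*(r - 10)*(4 + r).
C) (1 + r)*(r - 10)*(4 + r)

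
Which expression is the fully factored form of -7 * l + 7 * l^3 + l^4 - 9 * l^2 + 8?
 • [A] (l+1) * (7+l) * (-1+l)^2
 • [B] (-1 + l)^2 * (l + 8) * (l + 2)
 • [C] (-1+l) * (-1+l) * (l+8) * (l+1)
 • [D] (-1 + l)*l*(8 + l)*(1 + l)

We need to factor -7 * l + 7 * l^3 + l^4 - 9 * l^2 + 8.
The factored form is (-1+l) * (-1+l) * (l+8) * (l+1).
C) (-1+l) * (-1+l) * (l+8) * (l+1)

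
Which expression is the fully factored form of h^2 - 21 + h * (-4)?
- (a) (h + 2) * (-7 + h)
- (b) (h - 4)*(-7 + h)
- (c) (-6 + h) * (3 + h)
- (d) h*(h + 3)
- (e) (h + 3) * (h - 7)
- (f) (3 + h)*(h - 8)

We need to factor h^2 - 21 + h * (-4).
The factored form is (h + 3) * (h - 7).
e) (h + 3) * (h - 7)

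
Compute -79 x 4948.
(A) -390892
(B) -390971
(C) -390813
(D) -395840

-79 * 4948 = -390892
A) -390892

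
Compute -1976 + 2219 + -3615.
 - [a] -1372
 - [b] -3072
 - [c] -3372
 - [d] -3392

First: -1976 + 2219 = 243
Then: 243 + -3615 = -3372
c) -3372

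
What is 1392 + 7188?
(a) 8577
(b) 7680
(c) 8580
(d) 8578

1392 + 7188 = 8580
c) 8580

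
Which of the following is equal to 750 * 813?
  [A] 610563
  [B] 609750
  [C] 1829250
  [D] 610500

750 * 813 = 609750
B) 609750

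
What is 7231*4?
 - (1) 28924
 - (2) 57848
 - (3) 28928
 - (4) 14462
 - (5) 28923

7231 * 4 = 28924
1) 28924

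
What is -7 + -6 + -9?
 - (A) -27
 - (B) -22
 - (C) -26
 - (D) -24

First: -7 + -6 = -13
Then: -13 + -9 = -22
B) -22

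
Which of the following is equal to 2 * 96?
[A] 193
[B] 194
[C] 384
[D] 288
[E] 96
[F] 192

2 * 96 = 192
F) 192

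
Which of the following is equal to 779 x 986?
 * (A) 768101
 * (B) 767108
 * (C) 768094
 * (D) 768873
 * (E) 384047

779 * 986 = 768094
C) 768094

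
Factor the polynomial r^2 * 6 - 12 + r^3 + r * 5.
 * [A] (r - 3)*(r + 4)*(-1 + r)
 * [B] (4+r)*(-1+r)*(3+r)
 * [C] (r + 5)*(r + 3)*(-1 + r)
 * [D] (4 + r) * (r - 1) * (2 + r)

We need to factor r^2 * 6 - 12 + r^3 + r * 5.
The factored form is (4+r)*(-1+r)*(3+r).
B) (4+r)*(-1+r)*(3+r)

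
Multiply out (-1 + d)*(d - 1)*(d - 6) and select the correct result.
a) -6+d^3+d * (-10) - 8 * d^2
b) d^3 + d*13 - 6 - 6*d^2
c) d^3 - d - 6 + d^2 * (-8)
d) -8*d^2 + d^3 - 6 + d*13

Expanding (-1 + d)*(d - 1)*(d - 6):
= -8*d^2 + d^3 - 6 + d*13
d) -8*d^2 + d^3 - 6 + d*13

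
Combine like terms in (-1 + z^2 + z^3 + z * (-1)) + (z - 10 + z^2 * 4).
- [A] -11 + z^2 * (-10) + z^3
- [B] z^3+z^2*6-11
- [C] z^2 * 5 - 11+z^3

Adding the polynomials and combining like terms:
(-1 + z^2 + z^3 + z*(-1)) + (z - 10 + z^2*4)
= z^2 * 5 - 11+z^3
C) z^2 * 5 - 11+z^3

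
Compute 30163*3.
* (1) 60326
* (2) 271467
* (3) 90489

30163 * 3 = 90489
3) 90489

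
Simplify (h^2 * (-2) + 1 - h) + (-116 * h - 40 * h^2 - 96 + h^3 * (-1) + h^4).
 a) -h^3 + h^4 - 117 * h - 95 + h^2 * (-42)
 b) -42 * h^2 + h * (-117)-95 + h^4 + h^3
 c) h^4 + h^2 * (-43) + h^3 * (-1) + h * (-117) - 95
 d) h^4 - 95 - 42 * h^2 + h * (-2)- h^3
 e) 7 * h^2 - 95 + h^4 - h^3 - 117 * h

Adding the polynomials and combining like terms:
(h^2*(-2) + 1 - h) + (-116*h - 40*h^2 - 96 + h^3*(-1) + h^4)
= -h^3 + h^4 - 117 * h - 95 + h^2 * (-42)
a) -h^3 + h^4 - 117 * h - 95 + h^2 * (-42)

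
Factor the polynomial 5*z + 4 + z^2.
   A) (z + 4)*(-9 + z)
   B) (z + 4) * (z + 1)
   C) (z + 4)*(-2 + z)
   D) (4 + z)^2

We need to factor 5*z + 4 + z^2.
The factored form is (z + 4) * (z + 1).
B) (z + 4) * (z + 1)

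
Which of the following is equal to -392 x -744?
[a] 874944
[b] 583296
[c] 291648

-392 * -744 = 291648
c) 291648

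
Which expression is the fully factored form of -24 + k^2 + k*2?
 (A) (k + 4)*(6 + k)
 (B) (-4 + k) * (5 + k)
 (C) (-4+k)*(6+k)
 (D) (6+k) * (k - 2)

We need to factor -24 + k^2 + k*2.
The factored form is (-4+k)*(6+k).
C) (-4+k)*(6+k)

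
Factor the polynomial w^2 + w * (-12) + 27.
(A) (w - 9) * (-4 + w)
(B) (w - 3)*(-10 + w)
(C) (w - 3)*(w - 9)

We need to factor w^2 + w * (-12) + 27.
The factored form is (w - 3)*(w - 9).
C) (w - 3)*(w - 9)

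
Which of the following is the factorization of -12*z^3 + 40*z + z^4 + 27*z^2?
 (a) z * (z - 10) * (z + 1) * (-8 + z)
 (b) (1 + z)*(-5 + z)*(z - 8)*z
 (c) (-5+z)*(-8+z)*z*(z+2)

We need to factor -12*z^3 + 40*z + z^4 + 27*z^2.
The factored form is (1 + z)*(-5 + z)*(z - 8)*z.
b) (1 + z)*(-5 + z)*(z - 8)*z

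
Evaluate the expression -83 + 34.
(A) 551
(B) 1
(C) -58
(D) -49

-83 + 34 = -49
D) -49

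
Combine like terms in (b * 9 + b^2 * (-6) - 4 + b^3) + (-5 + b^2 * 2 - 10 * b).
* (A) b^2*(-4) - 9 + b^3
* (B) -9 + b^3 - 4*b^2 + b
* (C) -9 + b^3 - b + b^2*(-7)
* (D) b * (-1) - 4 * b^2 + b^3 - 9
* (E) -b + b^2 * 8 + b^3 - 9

Adding the polynomials and combining like terms:
(b*9 + b^2*(-6) - 4 + b^3) + (-5 + b^2*2 - 10*b)
= b * (-1) - 4 * b^2 + b^3 - 9
D) b * (-1) - 4 * b^2 + b^3 - 9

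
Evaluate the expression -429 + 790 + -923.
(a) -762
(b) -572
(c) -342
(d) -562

First: -429 + 790 = 361
Then: 361 + -923 = -562
d) -562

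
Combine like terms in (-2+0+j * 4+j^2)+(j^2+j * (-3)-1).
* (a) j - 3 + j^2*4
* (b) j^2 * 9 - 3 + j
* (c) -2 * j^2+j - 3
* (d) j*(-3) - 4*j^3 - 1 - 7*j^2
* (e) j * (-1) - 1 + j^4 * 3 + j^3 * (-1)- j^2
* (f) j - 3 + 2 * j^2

Adding the polynomials and combining like terms:
(-2 + 0 + j*4 + j^2) + (j^2 + j*(-3) - 1)
= j - 3 + 2 * j^2
f) j - 3 + 2 * j^2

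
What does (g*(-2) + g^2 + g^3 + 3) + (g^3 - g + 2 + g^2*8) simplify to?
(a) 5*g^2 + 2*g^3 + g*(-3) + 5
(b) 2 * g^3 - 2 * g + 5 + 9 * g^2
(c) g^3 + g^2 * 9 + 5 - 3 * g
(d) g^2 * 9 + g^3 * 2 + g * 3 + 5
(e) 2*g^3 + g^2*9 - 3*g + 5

Adding the polynomials and combining like terms:
(g*(-2) + g^2 + g^3 + 3) + (g^3 - g + 2 + g^2*8)
= 2*g^3 + g^2*9 - 3*g + 5
e) 2*g^3 + g^2*9 - 3*g + 5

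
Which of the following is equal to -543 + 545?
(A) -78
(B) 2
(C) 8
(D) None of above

-543 + 545 = 2
B) 2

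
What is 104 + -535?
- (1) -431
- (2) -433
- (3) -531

104 + -535 = -431
1) -431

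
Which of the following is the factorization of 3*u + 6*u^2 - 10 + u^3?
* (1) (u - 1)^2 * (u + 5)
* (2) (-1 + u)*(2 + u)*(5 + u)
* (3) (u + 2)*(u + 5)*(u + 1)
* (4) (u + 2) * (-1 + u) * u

We need to factor 3*u + 6*u^2 - 10 + u^3.
The factored form is (-1 + u)*(2 + u)*(5 + u).
2) (-1 + u)*(2 + u)*(5 + u)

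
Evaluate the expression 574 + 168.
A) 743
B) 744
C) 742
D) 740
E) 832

574 + 168 = 742
C) 742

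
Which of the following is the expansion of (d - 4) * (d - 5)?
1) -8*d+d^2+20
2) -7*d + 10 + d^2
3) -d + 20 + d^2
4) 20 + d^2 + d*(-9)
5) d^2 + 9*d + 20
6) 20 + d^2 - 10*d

Expanding (d - 4) * (d - 5):
= 20 + d^2 + d*(-9)
4) 20 + d^2 + d*(-9)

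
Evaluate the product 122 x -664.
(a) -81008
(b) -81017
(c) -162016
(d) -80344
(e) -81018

122 * -664 = -81008
a) -81008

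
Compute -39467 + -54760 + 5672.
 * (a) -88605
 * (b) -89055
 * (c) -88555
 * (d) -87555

First: -39467 + -54760 = -94227
Then: -94227 + 5672 = -88555
c) -88555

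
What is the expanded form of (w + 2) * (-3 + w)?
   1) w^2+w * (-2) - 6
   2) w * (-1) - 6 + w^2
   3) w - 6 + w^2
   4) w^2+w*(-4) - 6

Expanding (w + 2) * (-3 + w):
= w * (-1) - 6 + w^2
2) w * (-1) - 6 + w^2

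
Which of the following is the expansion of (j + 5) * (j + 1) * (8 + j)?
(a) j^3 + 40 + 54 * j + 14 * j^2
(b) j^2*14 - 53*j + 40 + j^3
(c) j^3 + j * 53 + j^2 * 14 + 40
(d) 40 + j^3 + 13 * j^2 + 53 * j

Expanding (j + 5) * (j + 1) * (8 + j):
= j^3 + j * 53 + j^2 * 14 + 40
c) j^3 + j * 53 + j^2 * 14 + 40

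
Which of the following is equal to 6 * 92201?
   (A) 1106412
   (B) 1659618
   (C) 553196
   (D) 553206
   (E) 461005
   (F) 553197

6 * 92201 = 553206
D) 553206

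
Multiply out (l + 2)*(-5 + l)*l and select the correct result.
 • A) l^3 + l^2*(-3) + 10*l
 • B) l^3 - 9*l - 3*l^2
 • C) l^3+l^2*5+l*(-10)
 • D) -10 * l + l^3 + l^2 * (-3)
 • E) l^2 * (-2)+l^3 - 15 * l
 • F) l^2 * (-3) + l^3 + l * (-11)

Expanding (l + 2)*(-5 + l)*l:
= -10 * l + l^3 + l^2 * (-3)
D) -10 * l + l^3 + l^2 * (-3)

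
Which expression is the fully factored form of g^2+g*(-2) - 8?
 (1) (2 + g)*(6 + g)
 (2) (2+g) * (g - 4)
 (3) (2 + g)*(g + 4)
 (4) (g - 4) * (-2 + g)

We need to factor g^2+g*(-2) - 8.
The factored form is (2+g) * (g - 4).
2) (2+g) * (g - 4)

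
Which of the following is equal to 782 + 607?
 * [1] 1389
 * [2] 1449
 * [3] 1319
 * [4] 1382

782 + 607 = 1389
1) 1389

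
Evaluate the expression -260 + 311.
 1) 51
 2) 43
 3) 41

-260 + 311 = 51
1) 51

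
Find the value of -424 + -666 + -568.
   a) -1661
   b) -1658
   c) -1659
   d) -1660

First: -424 + -666 = -1090
Then: -1090 + -568 = -1658
b) -1658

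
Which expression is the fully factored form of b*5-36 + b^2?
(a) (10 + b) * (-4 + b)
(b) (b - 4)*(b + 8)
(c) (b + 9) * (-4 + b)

We need to factor b*5-36 + b^2.
The factored form is (b + 9) * (-4 + b).
c) (b + 9) * (-4 + b)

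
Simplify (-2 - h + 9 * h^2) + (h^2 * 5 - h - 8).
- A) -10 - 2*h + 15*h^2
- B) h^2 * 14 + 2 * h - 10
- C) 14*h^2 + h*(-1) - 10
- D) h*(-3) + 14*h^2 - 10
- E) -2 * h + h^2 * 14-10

Adding the polynomials and combining like terms:
(-2 - h + 9*h^2) + (h^2*5 - h - 8)
= -2 * h + h^2 * 14-10
E) -2 * h + h^2 * 14-10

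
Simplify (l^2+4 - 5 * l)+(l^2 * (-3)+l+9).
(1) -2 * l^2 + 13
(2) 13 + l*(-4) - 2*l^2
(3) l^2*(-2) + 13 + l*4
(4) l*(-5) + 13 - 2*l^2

Adding the polynomials and combining like terms:
(l^2 + 4 - 5*l) + (l^2*(-3) + l + 9)
= 13 + l*(-4) - 2*l^2
2) 13 + l*(-4) - 2*l^2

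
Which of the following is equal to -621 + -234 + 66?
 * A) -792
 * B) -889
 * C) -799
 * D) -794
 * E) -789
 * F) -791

First: -621 + -234 = -855
Then: -855 + 66 = -789
E) -789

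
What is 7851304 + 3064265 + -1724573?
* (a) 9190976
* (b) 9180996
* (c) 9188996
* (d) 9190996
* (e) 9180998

First: 7851304 + 3064265 = 10915569
Then: 10915569 + -1724573 = 9190996
d) 9190996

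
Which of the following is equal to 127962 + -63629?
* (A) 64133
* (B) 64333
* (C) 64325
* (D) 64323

127962 + -63629 = 64333
B) 64333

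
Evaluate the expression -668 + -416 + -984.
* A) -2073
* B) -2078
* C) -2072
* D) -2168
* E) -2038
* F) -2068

First: -668 + -416 = -1084
Then: -1084 + -984 = -2068
F) -2068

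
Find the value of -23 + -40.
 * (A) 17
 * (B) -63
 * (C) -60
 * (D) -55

-23 + -40 = -63
B) -63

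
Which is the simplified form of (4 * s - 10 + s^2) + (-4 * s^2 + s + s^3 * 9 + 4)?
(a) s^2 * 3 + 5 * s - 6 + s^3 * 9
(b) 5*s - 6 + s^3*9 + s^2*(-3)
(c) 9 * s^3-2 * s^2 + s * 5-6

Adding the polynomials and combining like terms:
(4*s - 10 + s^2) + (-4*s^2 + s + s^3*9 + 4)
= 5*s - 6 + s^3*9 + s^2*(-3)
b) 5*s - 6 + s^3*9 + s^2*(-3)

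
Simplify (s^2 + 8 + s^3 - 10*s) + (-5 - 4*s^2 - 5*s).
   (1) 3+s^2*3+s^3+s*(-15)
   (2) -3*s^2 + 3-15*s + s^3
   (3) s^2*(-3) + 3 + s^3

Adding the polynomials and combining like terms:
(s^2 + 8 + s^3 - 10*s) + (-5 - 4*s^2 - 5*s)
= -3*s^2 + 3-15*s + s^3
2) -3*s^2 + 3-15*s + s^3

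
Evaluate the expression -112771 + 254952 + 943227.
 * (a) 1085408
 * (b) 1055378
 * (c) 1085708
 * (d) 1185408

First: -112771 + 254952 = 142181
Then: 142181 + 943227 = 1085408
a) 1085408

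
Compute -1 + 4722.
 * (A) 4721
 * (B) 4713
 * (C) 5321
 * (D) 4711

-1 + 4722 = 4721
A) 4721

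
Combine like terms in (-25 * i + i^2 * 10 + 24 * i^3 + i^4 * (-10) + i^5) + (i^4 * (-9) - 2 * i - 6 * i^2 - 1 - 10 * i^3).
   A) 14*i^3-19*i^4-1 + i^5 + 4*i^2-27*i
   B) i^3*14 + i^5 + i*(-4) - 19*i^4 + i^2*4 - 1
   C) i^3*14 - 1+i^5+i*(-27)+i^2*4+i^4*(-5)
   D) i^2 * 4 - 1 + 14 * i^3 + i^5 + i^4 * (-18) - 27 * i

Adding the polynomials and combining like terms:
(-25*i + i^2*10 + 24*i^3 + i^4*(-10) + i^5) + (i^4*(-9) - 2*i - 6*i^2 - 1 - 10*i^3)
= 14*i^3-19*i^4-1 + i^5 + 4*i^2-27*i
A) 14*i^3-19*i^4-1 + i^5 + 4*i^2-27*i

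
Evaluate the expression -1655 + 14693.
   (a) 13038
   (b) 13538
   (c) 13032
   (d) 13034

-1655 + 14693 = 13038
a) 13038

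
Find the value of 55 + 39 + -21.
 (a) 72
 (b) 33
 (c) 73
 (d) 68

First: 55 + 39 = 94
Then: 94 + -21 = 73
c) 73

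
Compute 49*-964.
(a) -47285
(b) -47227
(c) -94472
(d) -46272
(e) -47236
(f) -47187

49 * -964 = -47236
e) -47236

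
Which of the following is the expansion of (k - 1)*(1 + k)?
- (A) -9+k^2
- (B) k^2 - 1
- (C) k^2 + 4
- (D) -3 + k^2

Expanding (k - 1)*(1 + k):
= k^2 - 1
B) k^2 - 1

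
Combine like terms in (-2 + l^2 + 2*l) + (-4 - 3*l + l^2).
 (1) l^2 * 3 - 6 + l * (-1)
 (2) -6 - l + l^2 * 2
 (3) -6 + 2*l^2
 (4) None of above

Adding the polynomials and combining like terms:
(-2 + l^2 + 2*l) + (-4 - 3*l + l^2)
= -6 - l + l^2 * 2
2) -6 - l + l^2 * 2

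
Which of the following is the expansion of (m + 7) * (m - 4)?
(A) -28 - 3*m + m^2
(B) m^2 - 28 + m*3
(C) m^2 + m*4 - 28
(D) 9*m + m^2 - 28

Expanding (m + 7) * (m - 4):
= m^2 - 28 + m*3
B) m^2 - 28 + m*3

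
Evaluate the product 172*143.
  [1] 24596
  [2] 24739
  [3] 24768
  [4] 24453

172 * 143 = 24596
1) 24596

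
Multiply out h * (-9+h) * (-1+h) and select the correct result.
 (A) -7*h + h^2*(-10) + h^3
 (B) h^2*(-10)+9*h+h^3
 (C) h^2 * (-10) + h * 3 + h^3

Expanding h * (-9+h) * (-1+h):
= h^2*(-10)+9*h+h^3
B) h^2*(-10)+9*h+h^3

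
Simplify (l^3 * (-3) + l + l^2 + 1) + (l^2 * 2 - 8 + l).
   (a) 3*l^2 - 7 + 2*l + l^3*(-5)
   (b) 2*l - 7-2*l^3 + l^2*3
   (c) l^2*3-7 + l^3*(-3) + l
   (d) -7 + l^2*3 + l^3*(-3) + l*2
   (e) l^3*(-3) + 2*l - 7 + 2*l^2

Adding the polynomials and combining like terms:
(l^3*(-3) + l + l^2 + 1) + (l^2*2 - 8 + l)
= -7 + l^2*3 + l^3*(-3) + l*2
d) -7 + l^2*3 + l^3*(-3) + l*2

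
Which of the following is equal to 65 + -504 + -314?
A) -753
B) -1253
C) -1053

First: 65 + -504 = -439
Then: -439 + -314 = -753
A) -753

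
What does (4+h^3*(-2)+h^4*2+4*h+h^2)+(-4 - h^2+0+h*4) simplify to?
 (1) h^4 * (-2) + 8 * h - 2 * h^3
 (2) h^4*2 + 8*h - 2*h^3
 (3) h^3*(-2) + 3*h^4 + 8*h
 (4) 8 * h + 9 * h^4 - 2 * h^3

Adding the polynomials and combining like terms:
(4 + h^3*(-2) + h^4*2 + 4*h + h^2) + (-4 - h^2 + 0 + h*4)
= h^4*2 + 8*h - 2*h^3
2) h^4*2 + 8*h - 2*h^3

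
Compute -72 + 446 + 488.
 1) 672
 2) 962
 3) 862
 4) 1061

First: -72 + 446 = 374
Then: 374 + 488 = 862
3) 862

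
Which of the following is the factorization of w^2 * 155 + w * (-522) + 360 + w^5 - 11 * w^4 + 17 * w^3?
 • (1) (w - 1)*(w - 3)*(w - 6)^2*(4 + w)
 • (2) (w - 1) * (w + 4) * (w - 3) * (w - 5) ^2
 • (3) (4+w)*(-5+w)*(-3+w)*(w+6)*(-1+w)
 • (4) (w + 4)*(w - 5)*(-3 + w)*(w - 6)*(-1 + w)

We need to factor w^2 * 155 + w * (-522) + 360 + w^5 - 11 * w^4 + 17 * w^3.
The factored form is (w + 4)*(w - 5)*(-3 + w)*(w - 6)*(-1 + w).
4) (w + 4)*(w - 5)*(-3 + w)*(w - 6)*(-1 + w)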